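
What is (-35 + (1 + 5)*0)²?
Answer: 1225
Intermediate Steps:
(-35 + (1 + 5)*0)² = (-35 + 6*0)² = (-35 + 0)² = (-35)² = 1225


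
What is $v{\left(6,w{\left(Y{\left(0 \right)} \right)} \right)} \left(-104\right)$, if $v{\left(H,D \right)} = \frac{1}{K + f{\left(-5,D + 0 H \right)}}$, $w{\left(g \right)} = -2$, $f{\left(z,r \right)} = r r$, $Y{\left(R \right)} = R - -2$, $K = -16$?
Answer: $\frac{26}{3} \approx 8.6667$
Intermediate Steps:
$Y{\left(R \right)} = 2 + R$ ($Y{\left(R \right)} = R + 2 = 2 + R$)
$f{\left(z,r \right)} = r^{2}$
$v{\left(H,D \right)} = \frac{1}{-16 + D^{2}}$ ($v{\left(H,D \right)} = \frac{1}{-16 + \left(D + 0 H\right)^{2}} = \frac{1}{-16 + \left(D + 0\right)^{2}} = \frac{1}{-16 + D^{2}}$)
$v{\left(6,w{\left(Y{\left(0 \right)} \right)} \right)} \left(-104\right) = \frac{1}{-16 + \left(-2\right)^{2}} \left(-104\right) = \frac{1}{-16 + 4} \left(-104\right) = \frac{1}{-12} \left(-104\right) = \left(- \frac{1}{12}\right) \left(-104\right) = \frac{26}{3}$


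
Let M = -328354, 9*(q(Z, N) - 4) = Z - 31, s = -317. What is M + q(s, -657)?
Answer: -985166/3 ≈ -3.2839e+5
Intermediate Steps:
q(Z, N) = 5/9 + Z/9 (q(Z, N) = 4 + (Z - 31)/9 = 4 + (-31 + Z)/9 = 4 + (-31/9 + Z/9) = 5/9 + Z/9)
M + q(s, -657) = -328354 + (5/9 + (⅑)*(-317)) = -328354 + (5/9 - 317/9) = -328354 - 104/3 = -985166/3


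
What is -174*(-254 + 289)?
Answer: -6090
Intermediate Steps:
-174*(-254 + 289) = -174*35 = -6090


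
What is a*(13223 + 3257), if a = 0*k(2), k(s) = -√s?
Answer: 0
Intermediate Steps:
a = 0 (a = 0*(-√2) = 0)
a*(13223 + 3257) = 0*(13223 + 3257) = 0*16480 = 0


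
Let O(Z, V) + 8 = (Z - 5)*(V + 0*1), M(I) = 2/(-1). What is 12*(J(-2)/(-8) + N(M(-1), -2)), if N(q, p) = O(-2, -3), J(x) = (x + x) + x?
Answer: 165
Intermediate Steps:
M(I) = -2 (M(I) = 2*(-1) = -2)
O(Z, V) = -8 + V*(-5 + Z) (O(Z, V) = -8 + (Z - 5)*(V + 0*1) = -8 + (-5 + Z)*(V + 0) = -8 + (-5 + Z)*V = -8 + V*(-5 + Z))
J(x) = 3*x (J(x) = 2*x + x = 3*x)
N(q, p) = 13 (N(q, p) = -8 - 5*(-3) - 3*(-2) = -8 + 15 + 6 = 13)
12*(J(-2)/(-8) + N(M(-1), -2)) = 12*((3*(-2))/(-8) + 13) = 12*(-6*(-⅛) + 13) = 12*(¾ + 13) = 12*(55/4) = 165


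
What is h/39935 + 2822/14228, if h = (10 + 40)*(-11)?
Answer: 10487117/56819518 ≈ 0.18457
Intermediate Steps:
h = -550 (h = 50*(-11) = -550)
h/39935 + 2822/14228 = -550/39935 + 2822/14228 = -550*1/39935 + 2822*(1/14228) = -110/7987 + 1411/7114 = 10487117/56819518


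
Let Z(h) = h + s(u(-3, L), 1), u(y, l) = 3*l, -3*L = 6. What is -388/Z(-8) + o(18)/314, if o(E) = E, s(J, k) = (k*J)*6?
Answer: 15328/1727 ≈ 8.8755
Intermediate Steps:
L = -2 (L = -⅓*6 = -2)
s(J, k) = 6*J*k (s(J, k) = (J*k)*6 = 6*J*k)
Z(h) = -36 + h (Z(h) = h + 6*(3*(-2))*1 = h + 6*(-6)*1 = h - 36 = -36 + h)
-388/Z(-8) + o(18)/314 = -388/(-36 - 8) + 18/314 = -388/(-44) + 18*(1/314) = -388*(-1/44) + 9/157 = 97/11 + 9/157 = 15328/1727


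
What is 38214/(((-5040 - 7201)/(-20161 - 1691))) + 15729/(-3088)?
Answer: 2578449050175/37800208 ≈ 68213.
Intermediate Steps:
38214/(((-5040 - 7201)/(-20161 - 1691))) + 15729/(-3088) = 38214/((-12241/(-21852))) + 15729*(-1/3088) = 38214/((-12241*(-1/21852))) - 15729/3088 = 38214/(12241/21852) - 15729/3088 = 38214*(21852/12241) - 15729/3088 = 835052328/12241 - 15729/3088 = 2578449050175/37800208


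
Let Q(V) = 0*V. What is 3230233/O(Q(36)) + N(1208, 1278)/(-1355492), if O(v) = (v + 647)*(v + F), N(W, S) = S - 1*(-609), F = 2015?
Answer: 4376094898301/1767161697860 ≈ 2.4763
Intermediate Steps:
N(W, S) = 609 + S (N(W, S) = S + 609 = 609 + S)
Q(V) = 0
O(v) = (647 + v)*(2015 + v) (O(v) = (v + 647)*(v + 2015) = (647 + v)*(2015 + v))
3230233/O(Q(36)) + N(1208, 1278)/(-1355492) = 3230233/(1303705 + 0² + 2662*0) + (609 + 1278)/(-1355492) = 3230233/(1303705 + 0 + 0) + 1887*(-1/1355492) = 3230233/1303705 - 1887/1355492 = 4376094898301/1767161697860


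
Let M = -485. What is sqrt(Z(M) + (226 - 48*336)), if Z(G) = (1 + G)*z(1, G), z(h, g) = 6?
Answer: I*sqrt(18806) ≈ 137.14*I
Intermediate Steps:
Z(G) = 6 + 6*G (Z(G) = (1 + G)*6 = 6 + 6*G)
sqrt(Z(M) + (226 - 48*336)) = sqrt((6 + 6*(-485)) + (226 - 48*336)) = sqrt((6 - 2910) + (226 - 16128)) = sqrt(-2904 - 15902) = sqrt(-18806) = I*sqrt(18806)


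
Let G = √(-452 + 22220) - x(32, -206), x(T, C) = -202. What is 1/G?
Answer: 101/9518 - √5442/9518 ≈ 0.0028609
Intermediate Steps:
G = 202 + 2*√5442 (G = √(-452 + 22220) - 1*(-202) = √21768 + 202 = 2*√5442 + 202 = 202 + 2*√5442 ≈ 349.54)
1/G = 1/(202 + 2*√5442)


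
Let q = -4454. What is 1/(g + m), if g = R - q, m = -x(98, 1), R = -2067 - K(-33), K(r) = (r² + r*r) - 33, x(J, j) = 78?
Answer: 1/164 ≈ 0.0060976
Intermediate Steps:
K(r) = -33 + 2*r² (K(r) = (r² + r²) - 33 = 2*r² - 33 = -33 + 2*r²)
R = -4212 (R = -2067 - (-33 + 2*(-33)²) = -2067 - (-33 + 2*1089) = -2067 - (-33 + 2178) = -2067 - 1*2145 = -2067 - 2145 = -4212)
m = -78 (m = -1*78 = -78)
g = 242 (g = -4212 - 1*(-4454) = -4212 + 4454 = 242)
1/(g + m) = 1/(242 - 78) = 1/164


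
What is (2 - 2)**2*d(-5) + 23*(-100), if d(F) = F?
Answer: -2300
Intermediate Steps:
(2 - 2)**2*d(-5) + 23*(-100) = (2 - 2)**2*(-5) + 23*(-100) = 0**2*(-5) - 2300 = 0*(-5) - 2300 = 0 - 2300 = -2300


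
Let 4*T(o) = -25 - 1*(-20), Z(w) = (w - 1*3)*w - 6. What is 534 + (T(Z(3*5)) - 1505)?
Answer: -3889/4 ≈ -972.25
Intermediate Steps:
Z(w) = -6 + w*(-3 + w) (Z(w) = (w - 3)*w - 6 = (-3 + w)*w - 6 = w*(-3 + w) - 6 = -6 + w*(-3 + w))
T(o) = -5/4 (T(o) = (-25 - 1*(-20))/4 = (-25 + 20)/4 = (¼)*(-5) = -5/4)
534 + (T(Z(3*5)) - 1505) = 534 + (-5/4 - 1505) = 534 - 6025/4 = -3889/4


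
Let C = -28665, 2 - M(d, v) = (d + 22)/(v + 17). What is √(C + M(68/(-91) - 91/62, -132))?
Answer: I*√12066487886834290/648830 ≈ 169.3*I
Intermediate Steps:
M(d, v) = 2 - (22 + d)/(17 + v) (M(d, v) = 2 - (d + 22)/(v + 17) = 2 - (22 + d)/(17 + v))
√(C + M(68/(-91) - 91/62, -132)) = √(-28665 + (12 - (68/(-91) - 91/62) + 2*(-132))/(17 - 132)) = √(-28665 + (12 - (68*(-1/91) - 91*1/62) - 264)/(-115)) = √(-28665 - (12 - (-68/91 - 91/62) - 264)/115) = √(-28665 - (12 - 1*(-12497/5642) - 264)/115) = √(-28665 - (12 + 12497/5642 - 264)/115) = √(-28665 - 1/115*(-1409287/5642)) = √(-28665 + 1409287/648830) = √(-18597302663/648830) = I*√12066487886834290/648830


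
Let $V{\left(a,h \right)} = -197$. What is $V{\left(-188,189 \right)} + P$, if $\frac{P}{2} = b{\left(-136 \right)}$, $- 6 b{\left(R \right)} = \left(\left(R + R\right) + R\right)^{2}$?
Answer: $-55685$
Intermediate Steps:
$b{\left(R \right)} = - \frac{3 R^{2}}{2}$ ($b{\left(R \right)} = - \frac{\left(\left(R + R\right) + R\right)^{2}}{6} = - \frac{\left(2 R + R\right)^{2}}{6} = - \frac{\left(3 R\right)^{2}}{6} = - \frac{9 R^{2}}{6} = - \frac{3 R^{2}}{2}$)
$P = -55488$ ($P = 2 \left(- \frac{3 \left(-136\right)^{2}}{2}\right) = 2 \left(\left(- \frac{3}{2}\right) 18496\right) = 2 \left(-27744\right) = -55488$)
$V{\left(-188,189 \right)} + P = -197 - 55488 = -55685$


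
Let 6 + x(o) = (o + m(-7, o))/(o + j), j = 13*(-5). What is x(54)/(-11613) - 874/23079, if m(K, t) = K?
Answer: -247255/6685217 ≈ -0.036985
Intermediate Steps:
j = -65
x(o) = -6 + (-7 + o)/(-65 + o) (x(o) = -6 + (o - 7)/(o - 65) = -6 + (-7 + o)/(-65 + o))
x(54)/(-11613) - 874/23079 = ((383 - 5*54)/(-65 + 54))/(-11613) - 874/23079 = ((383 - 270)/(-11))*(-1/11613) - 874*1/23079 = -1/11*113*(-1/11613) - 874/23079 = -113/11*(-1/11613) - 874/23079 = 113/127743 - 874/23079 = -247255/6685217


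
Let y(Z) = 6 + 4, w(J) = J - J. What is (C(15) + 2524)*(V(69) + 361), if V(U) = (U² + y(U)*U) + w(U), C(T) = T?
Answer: 14756668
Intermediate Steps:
w(J) = 0
y(Z) = 10
V(U) = U² + 10*U (V(U) = (U² + 10*U) + 0 = U² + 10*U)
(C(15) + 2524)*(V(69) + 361) = (15 + 2524)*(69*(10 + 69) + 361) = 2539*(69*79 + 361) = 2539*(5451 + 361) = 2539*5812 = 14756668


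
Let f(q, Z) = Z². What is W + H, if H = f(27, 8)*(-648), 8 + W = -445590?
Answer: -487070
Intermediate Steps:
W = -445598 (W = -8 - 445590 = -445598)
H = -41472 (H = 8²*(-648) = 64*(-648) = -41472)
W + H = -445598 - 41472 = -487070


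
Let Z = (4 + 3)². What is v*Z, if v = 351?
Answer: 17199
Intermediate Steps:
Z = 49 (Z = 7² = 49)
v*Z = 351*49 = 17199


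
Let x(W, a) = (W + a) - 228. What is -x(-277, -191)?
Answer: 696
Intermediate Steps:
x(W, a) = -228 + W + a
-x(-277, -191) = -(-228 - 277 - 191) = -1*(-696) = 696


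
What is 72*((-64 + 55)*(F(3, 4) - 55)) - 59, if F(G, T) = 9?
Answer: 29749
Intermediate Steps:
72*((-64 + 55)*(F(3, 4) - 55)) - 59 = 72*((-64 + 55)*(9 - 55)) - 59 = 72*(-9*(-46)) - 59 = 72*414 - 59 = 29808 - 59 = 29749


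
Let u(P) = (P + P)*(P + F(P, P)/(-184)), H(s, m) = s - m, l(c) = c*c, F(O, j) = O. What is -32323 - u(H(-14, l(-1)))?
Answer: -3014891/92 ≈ -32771.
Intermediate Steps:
l(c) = c²
u(P) = 183*P²/92 (u(P) = (P + P)*(P + P/(-184)) = (2*P)*(P + P*(-1/184)) = (2*P)*(P - P/184) = (2*P)*(183*P/184) = 183*P²/92)
-32323 - u(H(-14, l(-1))) = -32323 - 183*(-14 - 1*(-1)²)²/92 = -32323 - 183*(-14 - 1*1)²/92 = -32323 - 183*(-14 - 1)²/92 = -32323 - 183*(-15)²/92 = -32323 - 183*225/92 = -32323 - 1*41175/92 = -32323 - 41175/92 = -3014891/92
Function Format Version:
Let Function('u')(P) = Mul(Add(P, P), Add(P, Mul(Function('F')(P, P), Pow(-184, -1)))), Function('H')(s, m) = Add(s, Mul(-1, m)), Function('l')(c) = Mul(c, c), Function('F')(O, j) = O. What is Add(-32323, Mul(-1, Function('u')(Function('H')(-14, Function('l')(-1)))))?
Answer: Rational(-3014891, 92) ≈ -32771.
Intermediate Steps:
Function('l')(c) = Pow(c, 2)
Function('u')(P) = Mul(Rational(183, 92), Pow(P, 2)) (Function('u')(P) = Mul(Add(P, P), Add(P, Mul(P, Pow(-184, -1)))) = Mul(Mul(2, P), Add(P, Mul(P, Rational(-1, 184)))) = Mul(Mul(2, P), Add(P, Mul(Rational(-1, 184), P))) = Mul(Mul(2, P), Mul(Rational(183, 184), P)) = Mul(Rational(183, 92), Pow(P, 2)))
Add(-32323, Mul(-1, Function('u')(Function('H')(-14, Function('l')(-1))))) = Add(-32323, Mul(-1, Mul(Rational(183, 92), Pow(Add(-14, Mul(-1, Pow(-1, 2))), 2)))) = Add(-32323, Mul(-1, Mul(Rational(183, 92), Pow(Add(-14, Mul(-1, 1)), 2)))) = Add(-32323, Mul(-1, Mul(Rational(183, 92), Pow(Add(-14, -1), 2)))) = Add(-32323, Mul(-1, Mul(Rational(183, 92), Pow(-15, 2)))) = Add(-32323, Mul(-1, Mul(Rational(183, 92), 225))) = Add(-32323, Mul(-1, Rational(41175, 92))) = Add(-32323, Rational(-41175, 92)) = Rational(-3014891, 92)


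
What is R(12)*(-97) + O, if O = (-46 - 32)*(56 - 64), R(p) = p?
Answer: -540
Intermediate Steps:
O = 624 (O = -78*(-8) = 624)
R(12)*(-97) + O = 12*(-97) + 624 = -1164 + 624 = -540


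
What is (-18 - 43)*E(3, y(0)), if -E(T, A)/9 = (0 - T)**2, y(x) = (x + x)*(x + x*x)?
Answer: 4941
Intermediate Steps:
y(x) = 2*x*(x + x**2) (y(x) = (2*x)*(x + x**2) = 2*x*(x + x**2))
E(T, A) = -9*T**2 (E(T, A) = -9*(0 - T)**2 = -9*T**2)
(-18 - 43)*E(3, y(0)) = (-18 - 43)*(-9*3**2) = -(-549)*9 = -61*(-81) = 4941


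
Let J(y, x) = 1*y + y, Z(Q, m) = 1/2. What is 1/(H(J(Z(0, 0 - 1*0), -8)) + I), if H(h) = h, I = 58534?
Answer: 1/58535 ≈ 1.7084e-5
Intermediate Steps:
Z(Q, m) = ½
J(y, x) = 2*y (J(y, x) = y + y = 2*y)
1/(H(J(Z(0, 0 - 1*0), -8)) + I) = 1/(2*(½) + 58534) = 1/(1 + 58534) = 1/58535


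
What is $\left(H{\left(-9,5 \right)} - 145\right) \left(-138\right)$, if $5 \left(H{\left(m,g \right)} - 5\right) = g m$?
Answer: $20562$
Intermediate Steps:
$H{\left(m,g \right)} = 5 + \frac{g m}{5}$
$\left(H{\left(-9,5 \right)} - 145\right) \left(-138\right) = \left(\left(5 + \frac{1}{5} \cdot 5 \left(-9\right)\right) - 145\right) \left(-138\right) = \left(\left(5 - 9\right) - 145\right) \left(-138\right) = \left(-4 - 145\right) \left(-138\right) = \left(-149\right) \left(-138\right) = 20562$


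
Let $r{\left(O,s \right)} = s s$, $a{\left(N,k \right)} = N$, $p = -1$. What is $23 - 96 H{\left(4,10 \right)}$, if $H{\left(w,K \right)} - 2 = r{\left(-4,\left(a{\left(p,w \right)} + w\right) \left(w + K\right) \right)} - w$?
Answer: $-169129$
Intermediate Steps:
$r{\left(O,s \right)} = s^{2}$
$H{\left(w,K \right)} = 2 - w + \left(-1 + w\right)^{2} \left(K + w\right)^{2}$ ($H{\left(w,K \right)} = 2 - \left(w - \left(-1 + w\right)^{2} \left(w + K\right)^{2}\right) = 2 - \left(w - \left(-1 + w\right)^{2} \left(K + w\right)^{2}\right) = 2 - w + \left(-1 + w\right)^{2} \left(K + w\right)^{2}$)
$23 - 96 H{\left(4,10 \right)} = 23 - 96 \left(2 + \left(4^{2} - 10 - 4 + 10 \cdot 4\right)^{2} - 4\right) = 23 - 96 \left(2 + \left(16 - 10 - 4 + 40\right)^{2} - 4\right) = 23 - 96 \left(2 + 42^{2} - 4\right) = 23 - 96 \left(2 + 1764 - 4\right) = 23 - 169152 = -169129$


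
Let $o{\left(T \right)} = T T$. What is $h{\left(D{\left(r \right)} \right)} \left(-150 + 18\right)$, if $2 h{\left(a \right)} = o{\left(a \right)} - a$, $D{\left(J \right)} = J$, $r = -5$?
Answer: $-1980$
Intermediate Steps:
$o{\left(T \right)} = T^{2}$
$h{\left(a \right)} = \frac{a^{2}}{2} - \frac{a}{2}$ ($h{\left(a \right)} = \frac{a^{2} - a}{2} = \frac{a^{2}}{2} - \frac{a}{2}$)
$h{\left(D{\left(r \right)} \right)} \left(-150 + 18\right) = \frac{1}{2} \left(-5\right) \left(-1 - 5\right) \left(-150 + 18\right) = \frac{1}{2} \left(-5\right) \left(-6\right) \left(-132\right) = 15 \left(-132\right) = -1980$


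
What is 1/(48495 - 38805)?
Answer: 1/9690 ≈ 0.00010320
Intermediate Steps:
1/(48495 - 38805) = 1/9690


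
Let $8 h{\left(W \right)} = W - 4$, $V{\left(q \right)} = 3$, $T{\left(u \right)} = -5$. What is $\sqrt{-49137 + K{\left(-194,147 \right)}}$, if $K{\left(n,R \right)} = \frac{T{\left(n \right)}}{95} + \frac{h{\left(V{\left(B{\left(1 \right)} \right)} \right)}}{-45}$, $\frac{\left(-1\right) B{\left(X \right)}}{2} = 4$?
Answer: $\frac{i \sqrt{63858509990}}{1140} \approx 221.67 i$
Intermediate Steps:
$B{\left(X \right)} = -8$ ($B{\left(X \right)} = \left(-2\right) 4 = -8$)
$h{\left(W \right)} = - \frac{1}{2} + \frac{W}{8}$ ($h{\left(W \right)} = \frac{W - 4}{8} = \frac{-4 + W}{8} = - \frac{1}{2} + \frac{W}{8}$)
$K{\left(n,R \right)} = - \frac{341}{6840}$ ($K{\left(n,R \right)} = - \frac{5}{95} + \frac{- \frac{1}{2} + \frac{1}{8} \cdot 3}{-45} = \left(-5\right) \frac{1}{95} + \left(- \frac{1}{2} + \frac{3}{8}\right) \left(- \frac{1}{45}\right) = - \frac{1}{19} - - \frac{1}{360} = - \frac{1}{19} + \frac{1}{360} = - \frac{341}{6840}$)
$\sqrt{-49137 + K{\left(-194,147 \right)}} = \sqrt{-49137 - \frac{341}{6840}} = \sqrt{- \frac{336097421}{6840}} = \frac{i \sqrt{63858509990}}{1140}$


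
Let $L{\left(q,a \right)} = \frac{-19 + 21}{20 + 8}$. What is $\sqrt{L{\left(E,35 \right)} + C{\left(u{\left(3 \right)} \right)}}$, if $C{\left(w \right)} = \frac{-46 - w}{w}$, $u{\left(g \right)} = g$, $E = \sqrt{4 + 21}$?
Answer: $\frac{i \sqrt{28686}}{42} \approx 4.0326 i$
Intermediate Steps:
$E = 5$ ($E = \sqrt{25} = 5$)
$L{\left(q,a \right)} = \frac{1}{14}$ ($L{\left(q,a \right)} = \frac{2}{28} = 2 \cdot \frac{1}{28} = \frac{1}{14}$)
$C{\left(w \right)} = \frac{-46 - w}{w}$
$\sqrt{L{\left(E,35 \right)} + C{\left(u{\left(3 \right)} \right)}} = \sqrt{\frac{1}{14} + \frac{-46 - 3}{3}} = \sqrt{\frac{1}{14} + \frac{1}{3} \left(-49\right)} = \sqrt{\frac{1}{14} - \frac{49}{3}} = \sqrt{- \frac{683}{42}} = \frac{i \sqrt{28686}}{42}$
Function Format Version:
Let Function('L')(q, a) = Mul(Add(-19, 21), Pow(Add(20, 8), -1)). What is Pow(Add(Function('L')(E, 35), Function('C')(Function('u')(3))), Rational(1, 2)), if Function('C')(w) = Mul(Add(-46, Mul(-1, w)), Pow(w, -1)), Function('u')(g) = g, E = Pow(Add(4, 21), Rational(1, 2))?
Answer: Mul(Rational(1, 42), I, Pow(28686, Rational(1, 2))) ≈ Mul(4.0326, I)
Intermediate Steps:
E = 5 (E = Pow(25, Rational(1, 2)) = 5)
Function('L')(q, a) = Rational(1, 14) (Function('L')(q, a) = Mul(2, Pow(28, -1)) = Mul(2, Rational(1, 28)) = Rational(1, 14))
Function('C')(w) = Mul(Pow(w, -1), Add(-46, Mul(-1, w)))
Pow(Add(Function('L')(E, 35), Function('C')(Function('u')(3))), Rational(1, 2)) = Pow(Add(Rational(1, 14), Mul(Pow(3, -1), Add(-46, Mul(-1, 3)))), Rational(1, 2)) = Pow(Add(Rational(1, 14), Mul(Rational(1, 3), Add(-46, -3))), Rational(1, 2)) = Pow(Add(Rational(1, 14), Mul(Rational(1, 3), -49)), Rational(1, 2)) = Pow(Add(Rational(1, 14), Rational(-49, 3)), Rational(1, 2)) = Pow(Rational(-683, 42), Rational(1, 2)) = Mul(Rational(1, 42), I, Pow(28686, Rational(1, 2)))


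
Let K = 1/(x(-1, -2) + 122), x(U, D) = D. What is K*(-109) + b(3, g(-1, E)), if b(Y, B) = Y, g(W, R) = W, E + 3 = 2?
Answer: 251/120 ≈ 2.0917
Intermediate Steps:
E = -1 (E = -3 + 2 = -1)
K = 1/120 (K = 1/(-2 + 122) = 1/120 ≈ 0.0083333)
K*(-109) + b(3, g(-1, E)) = (1/120)*(-109) + 3 = -109/120 + 3 = 251/120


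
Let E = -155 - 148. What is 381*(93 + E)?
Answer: -80010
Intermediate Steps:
E = -303
381*(93 + E) = 381*(93 - 303) = 381*(-210) = -80010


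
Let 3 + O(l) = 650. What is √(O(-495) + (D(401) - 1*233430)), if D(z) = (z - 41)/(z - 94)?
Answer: I*√21939454447/307 ≈ 482.47*I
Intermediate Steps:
D(z) = (-41 + z)/(-94 + z)
O(l) = 647 (O(l) = -3 + 650 = 647)
√(O(-495) + (D(401) - 1*233430)) = √(647 + ((-41 + 401)/(-94 + 401) - 1*233430)) = √(647 + (360/307 - 233430)) = √(647 - 71662650/307) = √(-71464021/307) = I*√21939454447/307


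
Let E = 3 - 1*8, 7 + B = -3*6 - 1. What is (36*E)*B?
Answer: 4680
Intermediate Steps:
B = -26 (B = -7 + (-3*6 - 1) = -7 + (-18 - 1) = -7 - 19 = -26)
E = -5 (E = 3 - 8 = -5)
(36*E)*B = (36*(-5))*(-26) = -180*(-26) = 4680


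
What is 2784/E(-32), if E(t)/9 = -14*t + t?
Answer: 29/39 ≈ 0.74359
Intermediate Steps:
E(t) = -117*t (E(t) = 9*(-14*t + t) = 9*(-13*t) = -117*t)
2784/E(-32) = 2784/((-117*(-32))) = 2784/3744 = 2784*(1/3744) = 29/39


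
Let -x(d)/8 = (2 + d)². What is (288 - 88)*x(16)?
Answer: -518400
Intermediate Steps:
x(d) = -8*(2 + d)²
(288 - 88)*x(16) = (288 - 88)*(-8*(2 + 16)²) = 200*(-8*18²) = 200*(-8*324) = 200*(-2592) = -518400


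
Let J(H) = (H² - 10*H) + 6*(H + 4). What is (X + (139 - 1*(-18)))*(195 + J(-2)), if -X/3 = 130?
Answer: -53823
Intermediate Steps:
X = -390 (X = -3*130 = -390)
J(H) = 24 + H² - 4*H (J(H) = (H² - 10*H) + 6*(4 + H) = (H² - 10*H) + (24 + 6*H) = 24 + H² - 4*H)
(X + (139 - 1*(-18)))*(195 + J(-2)) = (-390 + (139 - 1*(-18)))*(195 + (24 + (-2)² - 4*(-2))) = (-390 + (139 + 18))*(195 + (24 + 4 + 8)) = (-390 + 157)*(195 + 36) = -233*231 = -53823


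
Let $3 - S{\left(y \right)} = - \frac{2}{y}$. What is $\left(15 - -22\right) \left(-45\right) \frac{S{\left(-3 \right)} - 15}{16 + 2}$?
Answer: $\frac{3515}{3} \approx 1171.7$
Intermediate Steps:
$S{\left(y \right)} = 3 + \frac{2}{y}$ ($S{\left(y \right)} = 3 - - \frac{2}{y} = 3 + \frac{2}{y}$)
$\left(15 - -22\right) \left(-45\right) \frac{S{\left(-3 \right)} - 15}{16 + 2} = \left(15 - -22\right) \left(-45\right) \frac{\left(3 + \frac{2}{-3}\right) - 15}{16 + 2} = \left(15 + 22\right) \left(-45\right) \frac{\left(3 + 2 \left(- \frac{1}{3}\right)\right) - 15}{18} = 37 \left(-45\right) \left(\left(3 - \frac{2}{3}\right) - 15\right) \frac{1}{18} = - 1665 \left(\frac{7}{3} - 15\right) \frac{1}{18} = - 1665 \left(\left(- \frac{38}{3}\right) \frac{1}{18}\right) = \left(-1665\right) \left(- \frac{19}{27}\right) = \frac{3515}{3}$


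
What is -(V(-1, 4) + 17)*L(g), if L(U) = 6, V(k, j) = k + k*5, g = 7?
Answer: -66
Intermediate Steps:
V(k, j) = 6*k (V(k, j) = k + 5*k = 6*k)
-(V(-1, 4) + 17)*L(g) = -(6*(-1) + 17)*6 = -(-6 + 17)*6 = -11*6 = -1*66 = -66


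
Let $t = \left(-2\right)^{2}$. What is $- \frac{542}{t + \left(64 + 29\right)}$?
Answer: $- \frac{542}{97} \approx -5.5876$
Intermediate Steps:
$t = 4$
$- \frac{542}{t + \left(64 + 29\right)} = - \frac{542}{4 + \left(64 + 29\right)} = - \frac{542}{4 + 93} = - \frac{542}{97}$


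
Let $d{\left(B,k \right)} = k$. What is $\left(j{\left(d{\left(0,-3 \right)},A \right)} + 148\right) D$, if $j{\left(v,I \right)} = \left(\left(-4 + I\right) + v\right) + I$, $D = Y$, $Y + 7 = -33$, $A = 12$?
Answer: $-6600$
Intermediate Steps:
$Y = -40$ ($Y = -7 - 33 = -40$)
$D = -40$
$j{\left(v,I \right)} = -4 + v + 2 I$ ($j{\left(v,I \right)} = \left(-4 + I + v\right) + I = -4 + v + 2 I$)
$\left(j{\left(d{\left(0,-3 \right)},A \right)} + 148\right) D = \left(\left(-4 - 3 + 2 \cdot 12\right) + 148\right) \left(-40\right) = \left(\left(-4 - 3 + 24\right) + 148\right) \left(-40\right) = \left(17 + 148\right) \left(-40\right) = 165 \left(-40\right) = -6600$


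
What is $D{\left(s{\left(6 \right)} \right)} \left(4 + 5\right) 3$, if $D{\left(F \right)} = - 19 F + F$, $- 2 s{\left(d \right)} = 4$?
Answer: $972$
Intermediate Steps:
$s{\left(d \right)} = -2$ ($s{\left(d \right)} = \left(- \frac{1}{2}\right) 4 = -2$)
$D{\left(F \right)} = - 18 F$
$D{\left(s{\left(6 \right)} \right)} \left(4 + 5\right) 3 = \left(-18\right) \left(-2\right) \left(4 + 5\right) 3 = 36 \cdot 9 \cdot 3 = 36 \cdot 27 = 972$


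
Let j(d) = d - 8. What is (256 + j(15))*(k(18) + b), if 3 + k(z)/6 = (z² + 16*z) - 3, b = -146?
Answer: 917870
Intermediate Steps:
j(d) = -8 + d
k(z) = -36 + 6*z² + 96*z (k(z) = -18 + 6*((z² + 16*z) - 3) = -18 + 6*(-3 + z² + 16*z) = -18 + (-18 + 6*z² + 96*z) = -36 + 6*z² + 96*z)
(256 + j(15))*(k(18) + b) = (256 + (-8 + 15))*((-36 + 6*18² + 96*18) - 146) = (256 + 7)*((-36 + 6*324 + 1728) - 146) = 263*((-36 + 1944 + 1728) - 146) = 263*(3636 - 146) = 263*3490 = 917870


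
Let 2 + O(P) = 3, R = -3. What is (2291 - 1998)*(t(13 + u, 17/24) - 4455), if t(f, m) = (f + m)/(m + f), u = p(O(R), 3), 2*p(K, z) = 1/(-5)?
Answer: -1305022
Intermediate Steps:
O(P) = 1 (O(P) = -2 + 3 = 1)
p(K, z) = -⅒ (p(K, z) = (½)/(-5) = (½)*(-⅕) = -⅒)
u = -⅒ ≈ -0.10000
t(f, m) = 1 (t(f, m) = (f + m)/(f + m) = 1)
(2291 - 1998)*(t(13 + u, 17/24) - 4455) = (2291 - 1998)*(1 - 4455) = 293*(-4454) = -1305022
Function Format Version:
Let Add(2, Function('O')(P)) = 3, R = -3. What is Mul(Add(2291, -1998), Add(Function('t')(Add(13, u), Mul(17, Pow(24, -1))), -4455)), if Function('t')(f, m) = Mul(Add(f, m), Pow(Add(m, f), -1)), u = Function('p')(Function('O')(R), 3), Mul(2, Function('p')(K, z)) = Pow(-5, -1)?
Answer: -1305022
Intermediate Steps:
Function('O')(P) = 1 (Function('O')(P) = Add(-2, 3) = 1)
Function('p')(K, z) = Rational(-1, 10) (Function('p')(K, z) = Mul(Rational(1, 2), Pow(-5, -1)) = Mul(Rational(1, 2), Rational(-1, 5)) = Rational(-1, 10))
u = Rational(-1, 10) ≈ -0.10000
Function('t')(f, m) = 1 (Function('t')(f, m) = Mul(Add(f, m), Pow(Add(f, m), -1)) = 1)
Mul(Add(2291, -1998), Add(Function('t')(Add(13, u), Mul(17, Pow(24, -1))), -4455)) = Mul(Add(2291, -1998), Add(1, -4455)) = Mul(293, -4454) = -1305022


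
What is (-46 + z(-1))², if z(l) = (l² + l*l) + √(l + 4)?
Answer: (44 - √3)² ≈ 1786.6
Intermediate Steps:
z(l) = √(4 + l) + 2*l² (z(l) = (l² + l²) + √(4 + l) = 2*l² + √(4 + l) = √(4 + l) + 2*l²)
(-46 + z(-1))² = (-46 + (√(4 - 1) + 2*(-1)²))² = (-46 + (√3 + 2*1))² = (-46 + (√3 + 2))² = (-46 + (2 + √3))² = (-44 + √3)²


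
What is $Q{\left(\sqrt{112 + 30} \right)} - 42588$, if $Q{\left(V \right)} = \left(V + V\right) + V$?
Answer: $-42588 + 3 \sqrt{142} \approx -42552.0$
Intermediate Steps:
$Q{\left(V \right)} = 3 V$ ($Q{\left(V \right)} = 2 V + V = 3 V$)
$Q{\left(\sqrt{112 + 30} \right)} - 42588 = 3 \sqrt{112 + 30} - 42588 = 3 \sqrt{142} - 42588 = -42588 + 3 \sqrt{142}$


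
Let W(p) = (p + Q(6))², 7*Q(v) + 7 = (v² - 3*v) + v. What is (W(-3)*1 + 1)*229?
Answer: 14885/49 ≈ 303.78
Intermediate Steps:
Q(v) = -1 - 2*v/7 + v²/7 (Q(v) = -1 + ((v² - 3*v) + v)/7 = -1 + (v² - 2*v)/7 = -1 + (-2*v/7 + v²/7) = -1 - 2*v/7 + v²/7)
W(p) = (17/7 + p)² (W(p) = (p + (-1 - 2/7*6 + (⅐)*6²))² = (p + (-1 - 12/7 + (⅐)*36))² = (p + (-1 - 12/7 + 36/7))² = (p + 17/7)² = (17/7 + p)²)
(W(-3)*1 + 1)*229 = (((17 + 7*(-3))²/49)*1 + 1)*229 = (((17 - 21)²/49)*1 + 1)*229 = (((1/49)*(-4)²)*1 + 1)*229 = (((1/49)*16)*1 + 1)*229 = ((16/49)*1 + 1)*229 = (16/49 + 1)*229 = (65/49)*229 = 14885/49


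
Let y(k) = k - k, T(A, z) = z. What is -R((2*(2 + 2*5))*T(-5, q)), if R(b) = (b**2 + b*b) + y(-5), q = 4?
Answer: -18432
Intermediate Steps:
y(k) = 0
R(b) = 2*b**2 (R(b) = (b**2 + b*b) + 0 = (b**2 + b**2) + 0 = 2*b**2 + 0 = 2*b**2)
-R((2*(2 + 2*5))*T(-5, q)) = -2*((2*(2 + 2*5))*4)**2 = -2*((2*(2 + 10))*4)**2 = -2*((2*12)*4)**2 = -2*(24*4)**2 = -2*96**2 = -2*9216 = -1*18432 = -18432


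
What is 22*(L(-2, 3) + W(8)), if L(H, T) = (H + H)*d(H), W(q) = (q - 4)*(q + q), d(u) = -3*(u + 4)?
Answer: 1936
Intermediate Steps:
d(u) = -12 - 3*u (d(u) = -3*(4 + u) = -12 - 3*u)
W(q) = 2*q*(-4 + q) (W(q) = (-4 + q)*(2*q) = 2*q*(-4 + q))
L(H, T) = 2*H*(-12 - 3*H) (L(H, T) = (H + H)*(-12 - 3*H) = (2*H)*(-12 - 3*H) = 2*H*(-12 - 3*H))
22*(L(-2, 3) + W(8)) = 22*(-6*(-2)*(4 - 2) + 2*8*(-4 + 8)) = 22*(-6*(-2)*2 + 2*8*4) = 22*(24 + 64) = 22*88 = 1936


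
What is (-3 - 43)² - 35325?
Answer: -33209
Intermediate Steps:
(-3 - 43)² - 35325 = (-46)² - 35325 = 2116 - 35325 = -33209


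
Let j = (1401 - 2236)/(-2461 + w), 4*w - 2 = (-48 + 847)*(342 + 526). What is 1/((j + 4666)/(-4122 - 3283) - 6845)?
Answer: -101254489/693150779089 ≈ -0.00014608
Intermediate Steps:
w = 346767/2 (w = 1/2 + ((-48 + 847)*(342 + 526))/4 = 1/2 + (799*868)/4 = 1/2 + (1/4)*693532 = 1/2 + 173383 = 346767/2 ≈ 1.7338e+5)
j = -334/68369 (j = (1401 - 2236)/(-2461 + 346767/2) = -835/341845/2 = -835*2/341845 = -334/68369 ≈ -0.0048853)
1/((j + 4666)/(-4122 - 3283) - 6845) = 1/((-334/68369 + 4666)/(-4122 - 3283) - 6845) = 1/((319009420/68369)/(-7405) - 6845) = 1/((319009420/68369)*(-1/7405) - 6845) = 1/(-63801884/101254489 - 6845) = 1/(-693150779089/101254489) = -101254489/693150779089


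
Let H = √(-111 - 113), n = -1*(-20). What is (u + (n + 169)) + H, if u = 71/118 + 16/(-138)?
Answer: 1542793/8142 + 4*I*√14 ≈ 189.49 + 14.967*I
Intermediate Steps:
n = 20
u = 3955/8142 (u = 71*(1/118) + 16*(-1/138) = 71/118 - 8/69 = 3955/8142 ≈ 0.48575)
H = 4*I*√14 (H = √(-224) = 4*I*√14 ≈ 14.967*I)
(u + (n + 169)) + H = (3955/8142 + (20 + 169)) + 4*I*√14 = (3955/8142 + 189) + 4*I*√14 = 1542793/8142 + 4*I*√14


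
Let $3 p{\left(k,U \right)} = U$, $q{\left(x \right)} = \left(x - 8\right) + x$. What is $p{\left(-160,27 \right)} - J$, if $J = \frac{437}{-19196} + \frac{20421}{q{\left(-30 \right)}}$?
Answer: $\frac{25236199}{81583} \approx 309.33$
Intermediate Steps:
$q{\left(x \right)} = -8 + 2 x$ ($q{\left(x \right)} = \left(-8 + x\right) + x = -8 + 2 x$)
$p{\left(k,U \right)} = \frac{U}{3}$
$J = - \frac{24501952}{81583}$ ($J = \frac{437}{-19196} + \frac{20421}{-8 + 2 \left(-30\right)} = 437 \left(- \frac{1}{19196}\right) + \frac{20421}{-8 - 60} = - \frac{437}{19196} + \frac{20421}{-68} = - \frac{437}{19196} + 20421 \left(- \frac{1}{68}\right) = - \frac{437}{19196} - \frac{20421}{68} = - \frac{24501952}{81583} \approx -300.33$)
$p{\left(-160,27 \right)} - J = \frac{1}{3} \cdot 27 - - \frac{24501952}{81583} = 9 + \frac{24501952}{81583} = \frac{25236199}{81583}$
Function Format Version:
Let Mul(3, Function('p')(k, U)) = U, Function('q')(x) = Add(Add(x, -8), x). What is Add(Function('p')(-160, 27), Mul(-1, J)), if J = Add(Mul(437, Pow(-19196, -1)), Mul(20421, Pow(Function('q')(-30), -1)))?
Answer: Rational(25236199, 81583) ≈ 309.33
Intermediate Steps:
Function('q')(x) = Add(-8, Mul(2, x)) (Function('q')(x) = Add(Add(-8, x), x) = Add(-8, Mul(2, x)))
Function('p')(k, U) = Mul(Rational(1, 3), U)
J = Rational(-24501952, 81583) (J = Add(Mul(437, Pow(-19196, -1)), Mul(20421, Pow(Add(-8, Mul(2, -30)), -1))) = Add(Mul(437, Rational(-1, 19196)), Mul(20421, Pow(Add(-8, -60), -1))) = Add(Rational(-437, 19196), Mul(20421, Pow(-68, -1))) = Add(Rational(-437, 19196), Mul(20421, Rational(-1, 68))) = Add(Rational(-437, 19196), Rational(-20421, 68)) = Rational(-24501952, 81583) ≈ -300.33)
Add(Function('p')(-160, 27), Mul(-1, J)) = Add(Mul(Rational(1, 3), 27), Mul(-1, Rational(-24501952, 81583))) = Add(9, Rational(24501952, 81583)) = Rational(25236199, 81583)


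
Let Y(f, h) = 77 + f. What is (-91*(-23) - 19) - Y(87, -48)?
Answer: 1910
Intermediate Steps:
(-91*(-23) - 19) - Y(87, -48) = (-91*(-23) - 19) - (77 + 87) = (2093 - 19) - 1*164 = 2074 - 164 = 1910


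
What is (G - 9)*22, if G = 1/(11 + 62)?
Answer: -14432/73 ≈ -197.70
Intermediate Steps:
G = 1/73 ≈ 0.013699
(G - 9)*22 = (1/73 - 9)*22 = -656/73*22 = -14432/73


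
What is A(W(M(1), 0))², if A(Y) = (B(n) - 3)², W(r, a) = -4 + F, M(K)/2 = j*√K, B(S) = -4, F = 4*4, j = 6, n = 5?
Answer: 2401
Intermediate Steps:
F = 16
M(K) = 12*√K (M(K) = 2*(6*√K) = 12*√K)
W(r, a) = 12 (W(r, a) = -4 + 16 = 12)
A(Y) = 49 (A(Y) = (-4 - 3)² = (-7)² = 49)
A(W(M(1), 0))² = 49² = 2401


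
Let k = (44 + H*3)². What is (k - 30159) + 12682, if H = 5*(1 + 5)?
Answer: 479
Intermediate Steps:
H = 30 (H = 5*6 = 30)
k = 17956 (k = (44 + 30*3)² = (44 + 90)² = 134² = 17956)
(k - 30159) + 12682 = (17956 - 30159) + 12682 = -12203 + 12682 = 479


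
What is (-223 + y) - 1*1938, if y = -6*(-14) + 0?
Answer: -2077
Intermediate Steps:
y = 84 (y = 84 + 0 = 84)
(-223 + y) - 1*1938 = (-223 + 84) - 1*1938 = -139 - 1938 = -2077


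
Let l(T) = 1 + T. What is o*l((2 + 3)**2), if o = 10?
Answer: 260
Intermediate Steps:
o*l((2 + 3)**2) = 10*(1 + (2 + 3)**2) = 10*(1 + 5**2) = 10*(1 + 25) = 10*26 = 260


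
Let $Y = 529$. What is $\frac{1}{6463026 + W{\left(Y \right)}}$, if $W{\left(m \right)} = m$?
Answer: $\frac{1}{6463555} \approx 1.5471 \cdot 10^{-7}$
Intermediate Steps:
$\frac{1}{6463026 + W{\left(Y \right)}} = \frac{1}{6463026 + 529} = \frac{1}{6463555}$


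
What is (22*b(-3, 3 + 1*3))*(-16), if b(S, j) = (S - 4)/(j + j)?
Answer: 616/3 ≈ 205.33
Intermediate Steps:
b(S, j) = (-4 + S)/(2*j) (b(S, j) = (-4 + S)/((2*j)) = (-4 + S)*(1/(2*j)) = (-4 + S)/(2*j))
(22*b(-3, 3 + 1*3))*(-16) = (22*((-4 - 3)/(2*(3 + 1*3))))*(-16) = (22*((½)*(-7)/(3 + 3)))*(-16) = (22*((½)*(-7)/6))*(-16) = (22*((½)*(⅙)*(-7)))*(-16) = (22*(-7/12))*(-16) = -77/6*(-16) = 616/3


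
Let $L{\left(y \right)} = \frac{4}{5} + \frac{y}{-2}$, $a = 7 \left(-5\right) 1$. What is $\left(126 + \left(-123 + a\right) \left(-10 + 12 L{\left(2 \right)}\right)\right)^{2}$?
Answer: $\frac{108701476}{25} \approx 4.3481 \cdot 10^{6}$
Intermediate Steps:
$a = -35$ ($a = \left(-35\right) 1 = -35$)
$L{\left(y \right)} = \frac{4}{5} - \frac{y}{2}$ ($L{\left(y \right)} = 4 \cdot \frac{1}{5} + y \left(- \frac{1}{2}\right) = \frac{4}{5} - \frac{y}{2}$)
$\left(126 + \left(-123 + a\right) \left(-10 + 12 L{\left(2 \right)}\right)\right)^{2} = \left(126 + \left(-123 - 35\right) \left(-10 + 12 \left(\frac{4}{5} - 1\right)\right)\right)^{2} = \left(126 - 158 \left(-10 + 12 \left(\frac{4}{5} - 1\right)\right)\right)^{2} = \left(126 - 158 \left(-10 + 12 \left(- \frac{1}{5}\right)\right)\right)^{2} = \left(126 - 158 \left(-10 - \frac{12}{5}\right)\right)^{2} = \left(126 - - \frac{9796}{5}\right)^{2} = \left(126 + \frac{9796}{5}\right)^{2} = \left(\frac{10426}{5}\right)^{2} = \frac{108701476}{25}$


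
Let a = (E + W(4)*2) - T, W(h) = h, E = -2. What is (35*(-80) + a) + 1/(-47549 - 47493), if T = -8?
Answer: -264787013/95042 ≈ -2786.0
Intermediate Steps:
a = 14 (a = (-2 + 4*2) - 1*(-8) = (-2 + 8) + 8 = 6 + 8 = 14)
(35*(-80) + a) + 1/(-47549 - 47493) = (35*(-80) + 14) + 1/(-47549 - 47493) = (-2800 + 14) + 1/(-95042) = -2786 - 1/95042 = -264787013/95042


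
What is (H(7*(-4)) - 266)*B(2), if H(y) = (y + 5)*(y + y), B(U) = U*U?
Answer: 4088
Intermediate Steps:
B(U) = U²
H(y) = 2*y*(5 + y) (H(y) = (5 + y)*(2*y) = 2*y*(5 + y))
(H(7*(-4)) - 266)*B(2) = (2*(7*(-4))*(5 + 7*(-4)) - 266)*2² = (2*(-28)*(5 - 28) - 266)*4 = (2*(-28)*(-23) - 266)*4 = (1288 - 266)*4 = 1022*4 = 4088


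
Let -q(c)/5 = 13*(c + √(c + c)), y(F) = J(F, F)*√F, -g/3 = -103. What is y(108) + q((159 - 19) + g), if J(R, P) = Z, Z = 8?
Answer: -29185 - 65*√898 + 48*√3 ≈ -31050.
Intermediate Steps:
g = 309 (g = -3*(-103) = 309)
J(R, P) = 8
y(F) = 8*√F
q(c) = -65*c - 65*√2*√c (q(c) = -65*(c + √(c + c)) = -65*(c + √(2*c)) = -65*(c + √2*√c) = -5*(13*c + 13*√2*√c) = -65*c - 65*√2*√c)
y(108) + q((159 - 19) + g) = 8*√108 + (-65*((159 - 19) + 309) - 65*√2*√((159 - 19) + 309)) = 8*(6*√3) + (-65*(140 + 309) - 65*√2*√(140 + 309)) = 48*√3 + (-65*449 - 65*√2*√449) = 48*√3 + (-29185 - 65*√898) = -29185 - 65*√898 + 48*√3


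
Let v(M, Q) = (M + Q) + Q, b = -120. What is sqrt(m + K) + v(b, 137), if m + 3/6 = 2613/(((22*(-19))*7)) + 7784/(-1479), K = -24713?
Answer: 154 + I*sqrt(115735721609407515)/2163777 ≈ 154.0 + 157.22*I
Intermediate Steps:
v(M, Q) = M + 2*Q
m = -14402194/2163777 (m = -1/2 + (2613/(((22*(-19))*7)) + 7784/(-1479)) = -1/2 + (2613/((-418*7)) + 7784*(-1/1479)) = -1/2 + (2613/(-2926) - 7784/1479) = -1/2 + (2613*(-1/2926) - 7784/1479) = -1/2 + (-2613/2926 - 7784/1479) = -1/2 - 26640611/4327554 = -14402194/2163777 ≈ -6.6560)
sqrt(m + K) + v(b, 137) = sqrt(-14402194/2163777 - 24713) + (-120 + 2*137) = sqrt(-53487823195/2163777) + (-120 + 274) = I*sqrt(115735721609407515)/2163777 + 154 = 154 + I*sqrt(115735721609407515)/2163777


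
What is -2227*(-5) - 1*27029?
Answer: -15894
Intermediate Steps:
-2227*(-5) - 1*27029 = 11135 - 27029 = -15894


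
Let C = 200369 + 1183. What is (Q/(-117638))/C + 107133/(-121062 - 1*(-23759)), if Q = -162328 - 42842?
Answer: -423353687723483/384511846307888 ≈ -1.1010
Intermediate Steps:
Q = -205170
C = 201552
(Q/(-117638))/C + 107133/(-121062 - 1*(-23759)) = -205170/(-117638)/201552 + 107133/(-121062 - 1*(-23759)) = -205170*(-1/117638)*(1/201552) + 107133/(-121062 + 23759) = (102585/58819)*(1/201552) + 107133/(-97303) = 34195/3951695696 + 107133*(-1/97303) = 34195/3951695696 - 107133/97303 = -423353687723483/384511846307888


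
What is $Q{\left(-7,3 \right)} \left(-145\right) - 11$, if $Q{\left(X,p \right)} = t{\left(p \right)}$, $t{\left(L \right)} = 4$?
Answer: $-591$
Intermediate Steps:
$Q{\left(X,p \right)} = 4$
$Q{\left(-7,3 \right)} \left(-145\right) - 11 = 4 \left(-145\right) - 11 = -580 - 11 = -591$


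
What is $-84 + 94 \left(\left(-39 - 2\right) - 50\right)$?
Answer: $-8638$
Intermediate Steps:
$-84 + 94 \left(\left(-39 - 2\right) - 50\right) = -84 + 94 \left(-41 - 50\right) = -84 + 94 \left(-91\right) = -84 - 8554 = -8638$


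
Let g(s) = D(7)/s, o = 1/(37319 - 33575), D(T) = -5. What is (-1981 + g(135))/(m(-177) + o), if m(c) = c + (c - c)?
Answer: 22251008/1988061 ≈ 11.192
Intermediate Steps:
m(c) = c (m(c) = c + 0 = c)
o = 1/3744 ≈ 0.00026709
g(s) = -5/s
(-1981 + g(135))/(m(-177) + o) = (-1981 - 5/135)/(-177 + 1/3744) = (-1981 - 5*1/135)/(-662687/3744) = (-1981 - 1/27)*(-3744/662687) = -53488/27*(-3744/662687) = 22251008/1988061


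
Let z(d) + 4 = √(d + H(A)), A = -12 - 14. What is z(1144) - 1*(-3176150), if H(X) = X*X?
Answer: 3176146 + 2*√455 ≈ 3.1762e+6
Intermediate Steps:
A = -26
H(X) = X²
z(d) = -4 + √(676 + d) (z(d) = -4 + √(d + (-26)²) = -4 + √(d + 676) = -4 + √(676 + d))
z(1144) - 1*(-3176150) = (-4 + √(676 + 1144)) - 1*(-3176150) = (-4 + √1820) + 3176150 = (-4 + 2*√455) + 3176150 = 3176146 + 2*√455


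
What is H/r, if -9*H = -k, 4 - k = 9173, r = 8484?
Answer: -9169/76356 ≈ -0.12008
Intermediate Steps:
k = -9169 (k = 4 - 1*9173 = 4 - 9173 = -9169)
H = -9169/9 (H = -(-1)*(-9169)/9 = -⅑*9169 = -9169/9 ≈ -1018.8)
H/r = -9169/9/8484 = -9169/9*1/8484 = -9169/76356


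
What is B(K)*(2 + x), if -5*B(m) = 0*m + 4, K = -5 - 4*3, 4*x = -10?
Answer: 2/5 ≈ 0.40000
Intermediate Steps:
x = -5/2 (x = (1/4)*(-10) = -5/2 ≈ -2.5000)
K = -17 (K = -5 - 12 = -17)
B(m) = -4/5 (B(m) = -(0*m + 4)/5 = -(0 + 4)/5 = -1/5*4 = -4/5)
B(K)*(2 + x) = -4*(2 - 5/2)/5 = -4/5*(-1/2) = 2/5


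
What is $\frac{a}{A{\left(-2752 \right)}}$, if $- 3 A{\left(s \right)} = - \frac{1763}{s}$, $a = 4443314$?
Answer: $- \frac{853116288}{41} \approx -2.0808 \cdot 10^{7}$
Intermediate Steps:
$A{\left(s \right)} = \frac{1763}{3 s}$ ($A{\left(s \right)} = - \frac{\left(-1763\right) \frac{1}{s}}{3} = \frac{1763}{3 s}$)
$\frac{a}{A{\left(-2752 \right)}} = \frac{4443314}{\frac{1763}{3} \frac{1}{-2752}} = \frac{4443314}{\frac{1763}{3} \left(- \frac{1}{2752}\right)} = \frac{4443314}{- \frac{41}{192}} = 4443314 \left(- \frac{192}{41}\right) = - \frac{853116288}{41}$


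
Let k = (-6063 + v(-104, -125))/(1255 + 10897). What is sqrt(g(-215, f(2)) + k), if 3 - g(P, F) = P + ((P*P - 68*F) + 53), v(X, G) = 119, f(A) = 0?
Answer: 3*I*sqrt(240993597)/217 ≈ 214.62*I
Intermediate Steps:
g(P, F) = -50 - P - P**2 + 68*F (g(P, F) = 3 - (P + ((P*P - 68*F) + 53)) = 3 - (P + ((P**2 - 68*F) + 53)) = 3 - (P + (53 + P**2 - 68*F)) = 3 - (53 + P + P**2 - 68*F) = 3 + (-53 - P - P**2 + 68*F) = -50 - P - P**2 + 68*F)
k = -743/1519 (k = (-6063 + 119)/(1255 + 10897) = -5944/12152 = -5944*1/12152 = -743/1519 ≈ -0.48914)
sqrt(g(-215, f(2)) + k) = sqrt((-50 - 1*(-215) - 1*(-215)**2 + 68*0) - 743/1519) = sqrt((-50 + 215 - 1*46225 + 0) - 743/1519) = sqrt((-50 + 215 - 46225 + 0) - 743/1519) = sqrt(-46060 - 743/1519) = sqrt(-69965883/1519) = 3*I*sqrt(240993597)/217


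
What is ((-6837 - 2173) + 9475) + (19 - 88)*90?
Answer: -5745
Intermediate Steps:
((-6837 - 2173) + 9475) + (19 - 88)*90 = (-9010 + 9475) - 69*90 = 465 - 6210 = -5745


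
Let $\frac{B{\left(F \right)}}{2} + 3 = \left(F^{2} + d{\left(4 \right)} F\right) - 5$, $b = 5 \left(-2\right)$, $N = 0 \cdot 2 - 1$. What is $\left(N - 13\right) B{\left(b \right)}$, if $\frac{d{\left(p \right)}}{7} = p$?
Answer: $5264$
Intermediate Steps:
$N = -1$ ($N = 0 - 1 = -1$)
$d{\left(p \right)} = 7 p$
$b = -10$
$B{\left(F \right)} = -16 + 2 F^{2} + 56 F$ ($B{\left(F \right)} = -6 + 2 \left(\left(F^{2} + 7 \cdot 4 F\right) - 5\right) = -6 + 2 \left(\left(F^{2} + 28 F\right) - 5\right) = -6 + 2 \left(-5 + F^{2} + 28 F\right) = -6 + \left(-10 + 2 F^{2} + 56 F\right) = -16 + 2 F^{2} + 56 F$)
$\left(N - 13\right) B{\left(b \right)} = \left(-1 - 13\right) \left(-16 + 2 \left(-10\right)^{2} + 56 \left(-10\right)\right) = - 14 \left(-16 + 2 \cdot 100 - 560\right) = - 14 \left(-16 + 200 - 560\right) = \left(-14\right) \left(-376\right) = 5264$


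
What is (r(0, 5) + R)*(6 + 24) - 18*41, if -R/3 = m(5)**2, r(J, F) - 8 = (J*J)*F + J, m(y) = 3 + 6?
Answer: -7788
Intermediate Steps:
m(y) = 9
r(J, F) = 8 + J + F*J**2 (r(J, F) = 8 + ((J*J)*F + J) = 8 + (J**2*F + J) = 8 + (F*J**2 + J) = 8 + (J + F*J**2) = 8 + J + F*J**2)
R = -243 (R = -3*9**2 = -3*81 = -243)
(r(0, 5) + R)*(6 + 24) - 18*41 = ((8 + 0 + 5*0**2) - 243)*(6 + 24) - 18*41 = ((8 + 0 + 5*0) - 243)*30 - 738 = ((8 + 0 + 0) - 243)*30 - 738 = (8 - 243)*30 - 738 = -235*30 - 738 = -7050 - 738 = -7788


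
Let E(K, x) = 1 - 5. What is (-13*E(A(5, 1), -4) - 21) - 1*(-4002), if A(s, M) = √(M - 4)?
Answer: 4033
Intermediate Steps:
A(s, M) = √(-4 + M)
E(K, x) = -4
(-13*E(A(5, 1), -4) - 21) - 1*(-4002) = (-13*(-4) - 21) - 1*(-4002) = (52 - 21) + 4002 = 31 + 4002 = 4033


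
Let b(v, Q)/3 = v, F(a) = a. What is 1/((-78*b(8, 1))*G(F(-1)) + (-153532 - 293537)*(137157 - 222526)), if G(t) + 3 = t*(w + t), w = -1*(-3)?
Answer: 1/38165842821 ≈ 2.6201e-11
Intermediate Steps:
w = 3
b(v, Q) = 3*v
G(t) = -3 + t*(3 + t)
1/((-78*b(8, 1))*G(F(-1)) + (-153532 - 293537)*(137157 - 222526)) = 1/((-234*8)*(-3 + (-1)² + 3*(-1)) + (-153532 - 293537)*(137157 - 222526)) = 1/((-78*24)*(-3 + 1 - 3) - 447069*(-85369)) = 1/(-1872*(-5) + 38165833461) = 1/(9360 + 38165833461) = 1/38165842821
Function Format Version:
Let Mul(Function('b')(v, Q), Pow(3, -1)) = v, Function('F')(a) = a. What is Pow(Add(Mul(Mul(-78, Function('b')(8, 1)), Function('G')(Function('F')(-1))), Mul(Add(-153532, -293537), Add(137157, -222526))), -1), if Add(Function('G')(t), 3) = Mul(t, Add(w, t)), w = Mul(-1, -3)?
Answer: Rational(1, 38165842821) ≈ 2.6201e-11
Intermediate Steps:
w = 3
Function('b')(v, Q) = Mul(3, v)
Function('G')(t) = Add(-3, Mul(t, Add(3, t)))
Pow(Add(Mul(Mul(-78, Function('b')(8, 1)), Function('G')(Function('F')(-1))), Mul(Add(-153532, -293537), Add(137157, -222526))), -1) = Pow(Add(Mul(Mul(-78, Mul(3, 8)), Add(-3, Pow(-1, 2), Mul(3, -1))), Mul(Add(-153532, -293537), Add(137157, -222526))), -1) = Pow(Add(Mul(Mul(-78, 24), Add(-3, 1, -3)), Mul(-447069, -85369)), -1) = Pow(Add(Mul(-1872, -5), 38165833461), -1) = Pow(Add(9360, 38165833461), -1) = Pow(38165842821, -1) = Rational(1, 38165842821)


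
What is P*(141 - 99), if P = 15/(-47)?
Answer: -630/47 ≈ -13.404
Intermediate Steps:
P = -15/47 (P = 15*(-1/47) = -15/47 ≈ -0.31915)
P*(141 - 99) = -15*(141 - 99)/47 = -15/47*42 = -630/47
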